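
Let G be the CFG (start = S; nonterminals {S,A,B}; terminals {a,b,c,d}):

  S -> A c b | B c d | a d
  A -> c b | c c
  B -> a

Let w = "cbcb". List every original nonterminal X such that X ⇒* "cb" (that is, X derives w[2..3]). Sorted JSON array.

Convert to CNF:
  S -> A X4 | B X5 | T3 T2
  A -> T0 T0 | T0 T1
  B -> a
  T0 -> c
  T1 -> b
  T2 -> d
  T3 -> a
  X4 -> T0 T1
  X5 -> T0 T2

CYK table (by increasing span), restricted to cells inside w[2..3]:
  cell(2,2) c: {T0}  orig:{}
  cell(3,3) b: {T1}  orig:{}
  cell(2,3) cb: {A,X4}  orig:{A}

Original NTs in T[2,3] deriving "cb": ["A"]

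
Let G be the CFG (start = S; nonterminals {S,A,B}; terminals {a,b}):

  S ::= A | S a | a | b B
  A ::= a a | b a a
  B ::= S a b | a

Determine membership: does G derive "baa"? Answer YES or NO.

Convert to CNF:
  S -> S T0 | T0 T0 | T1 B | T1 X4 | a
  A -> T0 T0 | T1 X2
  B -> S X3 | a
  T0 -> a
  T1 -> b
  X2 -> T0 T0
  X3 -> T0 T1
  X4 -> T0 T0

CYK table (by increasing span):
  [0..0]={T1}  "b"  orig:{}
  [1..1]={B,S,T0}  "a"  orig:{B,S}
  [2..2]={B,S,T0}  "a"  orig:{B,S}
  [0..1]={S}  "ba"
  [1..2]={A,S,X2,X4}  "aa"  orig:{A,S}
  [0..2]={A,S}  "baa"

S ∈ T[0,2] ⇒ YES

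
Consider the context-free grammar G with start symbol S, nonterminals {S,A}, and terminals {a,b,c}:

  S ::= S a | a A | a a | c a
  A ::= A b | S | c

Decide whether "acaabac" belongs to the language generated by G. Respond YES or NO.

Convert to CNF:
  S -> S T1 | T1 A | T1 T1 | T2 T1
  A -> A T0 | S T1 | T1 A | T1 T1 | T2 T1 | c
  T0 -> b
  T1 -> a
  T2 -> c

CYK fill:
  T[0,0] 'a' = {T1}  orig:{}
  T[1,1] 'c' = {A,T2}  orig:{A}
  T[2,2] 'a' = {T1}  orig:{}
  T[3,3] 'a' = {T1}  orig:{}
  T[4,4] 'b' = {T0}  orig:{}
  T[5,5] 'a' = {T1}  orig:{}
  T[6,6] 'c' = {A,T2}  orig:{A}
  T[0,1] 'ac' = {A,S}
  T[1,2] 'ca' = {A,S}
  T[2,3] 'aa' = {A,S}
  T[3,4] 'ab' = ∅
  T[4,5] 'ba' = ∅
  T[5,6] 'ac' = {A,S}
  T[0,2] 'aca' = {A,S}
  T[1,3] 'caa' = {A,S}
  T[2,4] 'aab' = {A}
  T[3,5] 'aba' = ∅
  T[4,6] 'bac' = ∅
  T[0,3] 'acaa' = {A,S}
  T[1,4] 'caab' = {A}
  T[2,5] 'aaba' = ∅
  T[3,6] 'abac' = ∅
  T[0,4] 'acaab' = {A,S}
  T[1,5] 'caaba' = ∅
  T[2,6] 'aabac' = ∅
  T[0,5] 'acaaba' = {A,S}
  T[1,6] 'caabac' = ∅
  T[0,6] 'acaabac' = ∅

S ∉ T[0,6] ⇒ NO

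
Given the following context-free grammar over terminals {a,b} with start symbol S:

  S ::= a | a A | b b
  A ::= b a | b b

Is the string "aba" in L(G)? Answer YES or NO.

CNF form of G:
  S -> T0 T0 | T1 A | a
  A -> T0 T0 | T0 T1
  T0 -> b
  T1 -> a

CYK table (by increasing span):
  T[0,0] 'a' = {S,T1}  orig:{S}
  T[1,1] 'b' = {T0}  orig:{}
  T[2,2] 'a' = {S,T1}  orig:{S}
  T[0,1] 'ab' = ∅
  T[1,2] 'ba' = {A}
  T[0,2] 'aba' = {S}

S ∈ T[0,2] ⇒ YES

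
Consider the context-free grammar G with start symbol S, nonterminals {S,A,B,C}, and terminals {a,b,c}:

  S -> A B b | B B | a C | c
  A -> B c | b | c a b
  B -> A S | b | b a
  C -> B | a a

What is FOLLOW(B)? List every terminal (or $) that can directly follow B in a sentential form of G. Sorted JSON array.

FIRST sets, iterate to fixpoint:
iter 1:
  A via A→b: +{b}
  A via A→c a b: +{c}
  B via B→A S: +{b,c}
  C via C→B: +{b,c}
  C via C→a a: +{a}
  S via S→A B b: +{b,c}
  S via S→a C: +{a}
  S: {a,b,c}  A: {b,c}  B: {b,c}  C: {a,b,c}
iter 2: done
  S: {a,b,c}  A: {b,c}  B: {b,c}  C: {a,b,c}

Compute FOLLOW by fixpoint:
initialize: $ ∈ FOLLOW(S)
round 1:
  A→B c: FOLLOW(B) ⊇ FIRST(c) = {c}; new: +{c}
  B→A S: FOLLOW(A) ⊇ FIRST(S) = {a,b,c}; new: +{a,b,c}
  B→A S: FOLLOW(S) ⊇ FOLLOW(B) ⊇ {c}; new: +{c}
  S→A B b: FOLLOW(B) ⊇ FIRST(b) = {b}; new: +{b}
  S→B B: FOLLOW(B) ⊇ FOLLOW(S) ⊇ {$,c}; new: +{$}
  S→a C: FOLLOW(C) ⊇ FOLLOW(S) ⊇ {$,c}; new: +{$,c}
  FOLLOW[S]={$,c}  FOLLOW[A]={a,b,c}  FOLLOW[B]={$,b,c}  FOLLOW[C]={$,c}
round 2:
  B→A S: FOLLOW(S) ⊇ FOLLOW(B) ⊇ {$,b,c}; new: +{b}
  S→a C: FOLLOW(C) ⊇ FOLLOW(S) ⊇ {$,b,c}; new: +{b}
  FOLLOW[S]={$,b,c}  FOLLOW[A]={a,b,c}  FOLLOW[B]={$,b,c}  FOLLOW[C]={$,b,c}
round 3: (no change)
  FOLLOW[S]={$,b,c}  FOLLOW[A]={a,b,c}  FOLLOW[B]={$,b,c}  FOLLOW[C]={$,b,c}

FOLLOW(B) = ["$", "b", "c"]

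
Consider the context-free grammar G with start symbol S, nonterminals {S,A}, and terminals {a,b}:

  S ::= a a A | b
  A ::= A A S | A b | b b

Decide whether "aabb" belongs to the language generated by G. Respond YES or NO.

Convert to CNF:
  S -> T1 X3 | b
  A -> A T0 | A X2 | T0 T0
  T0 -> b
  T1 -> a
  X2 -> A S
  X3 -> T1 A

Fill CYK table bottom-up:
  cell(0,0) a: {T1}  orig:{}
  cell(1,1) a: {T1}  orig:{}
  cell(2,2) b: {S,T0}  orig:{S}
  cell(3,3) b: {S,T0}  orig:{S}
  cell(0,1) aa: ∅
  cell(1,2) ab: ∅
  cell(2,3) bb: {A}
  cell(0,2) aab: ∅
  cell(1,3) abb: {X3}  orig:{}
  cell(0,3) aabb: {S}

S ∈ T[0,3] ⇒ YES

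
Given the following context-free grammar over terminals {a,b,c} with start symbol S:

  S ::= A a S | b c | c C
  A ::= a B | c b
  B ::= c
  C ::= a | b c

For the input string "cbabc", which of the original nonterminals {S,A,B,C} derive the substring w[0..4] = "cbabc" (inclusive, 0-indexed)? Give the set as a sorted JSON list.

CNF form of G:
  S -> A X3 | T1 C | T2 T1
  A -> T0 B | T1 T2
  B -> c
  C -> T2 T1 | a
  T0 -> a
  T1 -> c
  T2 -> b
  X3 -> T0 S

Fill CYK table bottom-up — only the sub-triangle for w[0..4]:
  T[0,0] 'c' = {B,T1}  orig:{B}
  T[1,1] 'b' = {T2}  orig:{}
  T[2,2] 'a' = {C,T0}  orig:{C}
  T[3,3] 'b' = {T2}  orig:{}
  T[4,4] 'c' = {B,T1}  orig:{B}
  T[0,1] 'cb' = {A}
  T[1,2] 'ba' = ∅
  T[2,3] 'ab' = ∅
  T[3,4] 'bc' = {C,S}
  T[0,2] 'cba' = ∅
  T[1,3] 'bab' = ∅
  T[2,4] 'abc' = {X3}  orig:{}
  T[0,3] 'cbab' = ∅
  T[1,4] 'babc' = ∅
  T[0,4] 'cbabc' = {S}

Original NTs in T[0,4] deriving "cbabc": ["S"]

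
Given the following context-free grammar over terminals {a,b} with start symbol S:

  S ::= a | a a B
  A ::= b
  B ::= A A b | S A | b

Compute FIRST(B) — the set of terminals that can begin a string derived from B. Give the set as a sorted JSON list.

FIRST sets, iterate to fixpoint:
[1]
  A via A→b: +{b}
  B via B→A A b: +{b}
  S via S→a: +{a}
  S: {a}  A: {b}  B: {b}
[2]
  B via B→S A: +{a}
  S: {a}  A: {b}  B: {a,b}
[3] done
  S: {a}  A: {b}  B: {a,b}

FIRST(B) = ["a", "b"]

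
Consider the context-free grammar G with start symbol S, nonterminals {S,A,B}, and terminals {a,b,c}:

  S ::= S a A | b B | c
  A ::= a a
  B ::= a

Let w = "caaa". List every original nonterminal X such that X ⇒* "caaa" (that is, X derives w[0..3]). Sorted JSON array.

CNF form of G:
  S -> S X2 | T1 B | c
  A -> T0 T0
  B -> a
  T0 -> a
  T1 -> b
  X2 -> T0 A

Fill CYK table bottom-up, restricted to cells inside w[0..3]:
  T[0,0] 'c' = {S}
  T[1,1] 'a' = {B,T0}  orig:{B}
  T[2,2] 'a' = {B,T0}  orig:{B}
  T[3,3] 'a' = {B,T0}  orig:{B}
  T[0,1] 'ca' = ∅
  T[1,2] 'aa' = {A}
  T[2,3] 'aa' = {A}
  T[0,2] 'caa' = ∅
  T[1,3] 'aaa' = {X2}  orig:{}
  T[0,3] 'caaa' = {S}

Original NTs in T[0,3] deriving "caaa": ["S"]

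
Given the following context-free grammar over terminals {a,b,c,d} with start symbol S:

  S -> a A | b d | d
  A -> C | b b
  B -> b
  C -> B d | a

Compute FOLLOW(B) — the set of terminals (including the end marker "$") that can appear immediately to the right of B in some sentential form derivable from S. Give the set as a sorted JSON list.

FIRST sets, iterate to fixpoint:
pass 1:
  A via A→b b: +{b}
  B via B→b: +{b}
  C via C→B d: +{b}
  C via C→a: +{a}
  S via S→a A: +{a}
  S via S→b d: +{b}
  S via S→d: +{d}
  FIRST[S]={a,b,d}  FIRST[A]={b}  FIRST[B]={b}  FIRST[C]={a,b}
pass 2:
  A via A→C: +{a}
  FIRST[S]={a,b,d}  FIRST[A]={a,b}  FIRST[B]={b}  FIRST[C]={a,b}
pass 3: done
  FIRST[S]={a,b,d}  FIRST[A]={a,b}  FIRST[B]={b}  FIRST[C]={a,b}

Compute FOLLOW by fixpoint:
FOLLOW(S) := {$}
round 1:
  C→B d: FOLLOW(B) ⊇ FIRST(d) = {d}; new: +{d}
  S→a A: FOLLOW(A) ⊇ FOLLOW(S) ⊇ {$}; new: +{$}
  FOLLOW(S)={$}  FOLLOW(A)={$}  FOLLOW(B)={d}  FOLLOW(C)={}
round 2:
  A→C: FOLLOW(C) ⊇ FOLLOW(A) ⊇ {$}; new: +{$}
  FOLLOW(S)={$}  FOLLOW(A)={$}  FOLLOW(B)={d}  FOLLOW(C)={$}
round 3: (no change)
  FOLLOW(S)={$}  FOLLOW(A)={$}  FOLLOW(B)={d}  FOLLOW(C)={$}

FOLLOW(B) = ["d"]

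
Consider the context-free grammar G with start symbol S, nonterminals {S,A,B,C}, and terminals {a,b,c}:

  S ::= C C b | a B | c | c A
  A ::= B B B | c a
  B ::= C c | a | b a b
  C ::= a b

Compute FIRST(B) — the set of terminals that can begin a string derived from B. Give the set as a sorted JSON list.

FIRST sets, iterate to fixpoint:
round 1:
  A via A→c a: +{c}
  B via B→a: +{a}
  B via B→b a b: +{b}
  C via C→a b: +{a}
  S via S→C C b: +{a}
  S via S→c: +{c}
  S: {a,c}  A: {c}  B: {a,b}  C: {a}
round 2:
  A via A→B B B: +{a,b}
  S: {a,c}  A: {a,b,c}  B: {a,b}  C: {a}
round 3: done
  S: {a,c}  A: {a,b,c}  B: {a,b}  C: {a}

FIRST(B) = ["a", "b"]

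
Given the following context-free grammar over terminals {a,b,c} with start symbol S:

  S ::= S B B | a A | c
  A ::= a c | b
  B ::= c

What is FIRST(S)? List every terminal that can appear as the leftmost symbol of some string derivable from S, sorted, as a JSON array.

FIRST sets, iterate to fixpoint:
iter 1:
  A via A→a c: +{a}
  A via A→b: +{b}
  B via B→c: +{c}
  S via S→a A: +{a}
  S via S→c: +{c}
  S: {a,c}  A: {a,b}  B: {c}
iter 2: (no change)
  S: {a,c}  A: {a,b}  B: {c}

FIRST(S) = ["a", "c"]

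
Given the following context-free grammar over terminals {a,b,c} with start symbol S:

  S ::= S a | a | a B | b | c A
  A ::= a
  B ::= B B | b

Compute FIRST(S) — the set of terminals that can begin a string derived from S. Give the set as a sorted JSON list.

FIRST sets, iterate to fixpoint:
iter 1:
  A via A→a: +{a}
  B via B→b: +{b}
  S via S→a: +{a}
  S via S→b: +{b}
  S via S→c A: +{c}
  FIRST(S)={a,b,c}  FIRST(A)={a}  FIRST(B)={b}
iter 2: done
  FIRST(S)={a,b,c}  FIRST(A)={a}  FIRST(B)={b}

FIRST(S) = ["a", "b", "c"]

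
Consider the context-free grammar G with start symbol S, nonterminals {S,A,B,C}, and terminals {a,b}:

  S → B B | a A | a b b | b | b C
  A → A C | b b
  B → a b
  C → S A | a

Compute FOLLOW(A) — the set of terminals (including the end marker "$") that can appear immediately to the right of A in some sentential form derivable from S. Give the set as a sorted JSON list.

Compute FIRST by fixpoint:
[1]
  A via A→b b: +{b}
  B via B→a b: +{a}
  C via C→a: +{a}
  S via S→B B: +{a}
  S via S→b: +{b}
  FIRST[S]={a,b}  FIRST[A]={b}  FIRST[B]={a}  FIRST[C]={a}
[2]
  C via C→S A: +{b}
  FIRST[S]={a,b}  FIRST[A]={b}  FIRST[B]={a}  FIRST[C]={a,b}
[3] (stable)
  FIRST[S]={a,b}  FIRST[A]={b}  FIRST[B]={a}  FIRST[C]={a,b}

FOLLOW iteration:
initialize: $ ∈ FOLLOW(S)
pass 1:
  A→A C: FOLLOW(A) ⊇ FIRST(C) = {a,b}; new: +{a,b}
  A→A C: FOLLOW(C) ⊇ FOLLOW(A) ⊇ {a,b}; new: +{a,b}
  C→S A: FOLLOW(S) ⊇ FIRST(A) = {b}; new: +{b}
  S→B B: FOLLOW(B) ⊇ FIRST(B) = {a}; new: +{a}
  S→B B: FOLLOW(B) ⊇ FOLLOW(S) ⊇ {$,b}; new: +{$,b}
  S→a A: FOLLOW(A) ⊇ FOLLOW(S) ⊇ {$,b}; new: +{$}
  S→b C: FOLLOW(C) ⊇ FOLLOW(S) ⊇ {$,b}; new: +{$}
  FOLLOW(S)={$,b}  FOLLOW(A)={$,a,b}  FOLLOW(B)={$,a,b}  FOLLOW(C)={$,a,b}
pass 2: (no change)
  FOLLOW(S)={$,b}  FOLLOW(A)={$,a,b}  FOLLOW(B)={$,a,b}  FOLLOW(C)={$,a,b}

FOLLOW(A) = ["$", "a", "b"]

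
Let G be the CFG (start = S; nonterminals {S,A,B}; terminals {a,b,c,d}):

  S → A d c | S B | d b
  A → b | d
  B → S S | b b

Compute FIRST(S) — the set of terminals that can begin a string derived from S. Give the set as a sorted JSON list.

FIRST iteration:
iter 1:
  A via A→b: +{b}
  A via A→d: +{d}
  B via B→b b: +{b}
  S via S→A d c: +{b,d}
  S: {b,d}  A: {b,d}  B: {b}
iter 2:
  B via B→S S: +{d}
  S: {b,d}  A: {b,d}  B: {b,d}
iter 3: done
  S: {b,d}  A: {b,d}  B: {b,d}

FIRST(S) = ["b", "d"]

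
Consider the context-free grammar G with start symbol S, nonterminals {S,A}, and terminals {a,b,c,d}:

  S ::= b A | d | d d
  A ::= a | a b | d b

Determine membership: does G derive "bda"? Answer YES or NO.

CNF form of G:
  S -> T1 A | T2 T2 | d
  A -> T0 T1 | T2 T1 | a
  T0 -> a
  T1 -> b
  T2 -> d

Fill CYK table bottom-up:
  cell(0,0) b: {T1}  orig:{}
  cell(1,1) d: {S,T2}  orig:{S}
  cell(2,2) a: {A,T0}  orig:{A}
  cell(0,1) bd: ∅
  cell(1,2) da: ∅
  cell(0,2) bda: ∅

S ∉ T[0,2] ⇒ NO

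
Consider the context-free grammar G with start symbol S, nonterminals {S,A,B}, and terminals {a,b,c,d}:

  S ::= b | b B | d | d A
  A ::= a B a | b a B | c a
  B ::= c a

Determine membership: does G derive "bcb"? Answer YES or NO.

Convert to CNF:
  S -> T1 B | T3 A | b | d
  A -> T0 X4 | T1 X5 | T2 T0
  B -> T2 T0
  T0 -> a
  T1 -> b
  T2 -> c
  T3 -> d
  X4 -> B T0
  X5 -> T0 B

CYK table (by increasing span):
  cell(0,0) b: {S,T1}  orig:{S}
  cell(1,1) c: {T2}  orig:{}
  cell(2,2) b: {S,T1}  orig:{S}
  cell(0,1) bc: ∅
  cell(1,2) cb: ∅
  cell(0,2) bcb: ∅

S ∉ T[0,2] ⇒ NO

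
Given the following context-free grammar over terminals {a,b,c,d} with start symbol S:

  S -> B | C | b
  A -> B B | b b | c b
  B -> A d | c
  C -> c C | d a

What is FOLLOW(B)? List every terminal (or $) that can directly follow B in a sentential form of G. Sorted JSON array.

Compute FIRST by fixpoint:
round 1:
  A via A→b b: +{b}
  A via A→c b: +{c}
  B via B→A d: +{b,c}
  C via C→c C: +{c}
  C via C→d a: +{d}
  S via S→B: +{b,c}
  S via S→C: +{d}
  FIRST[S]={b,c,d}  FIRST[A]={b,c}  FIRST[B]={b,c}  FIRST[C]={c,d}
round 2: (no change)
  FIRST[S]={b,c,d}  FIRST[A]={b,c}  FIRST[B]={b,c}  FIRST[C]={c,d}

FOLLOW sets:
initialize: $ ∈ FOLLOW(S)
pass 1:
  A→B B: FOLLOW(B) ⊇ FIRST(B) = {b,c}; new: +{b,c}
  B→A d: FOLLOW(A) ⊇ FIRST(d) = {d}; new: +{d}
  S→B: FOLLOW(B) ⊇ FOLLOW(S) ⊇ {$}; new: +{$}
  S→C: FOLLOW(C) ⊇ FOLLOW(S) ⊇ {$}; new: +{$}
  FOLLOW(S)={$}  FOLLOW(A)={d}  FOLLOW(B)={$,b,c}  FOLLOW(C)={$}
pass 2:
  A→B B: FOLLOW(B) ⊇ FOLLOW(A) ⊇ {d}; new: +{d}
  FOLLOW(S)={$}  FOLLOW(A)={d}  FOLLOW(B)={$,b,c,d}  FOLLOW(C)={$}
pass 3: (no change)
  FOLLOW(S)={$}  FOLLOW(A)={d}  FOLLOW(B)={$,b,c,d}  FOLLOW(C)={$}

FOLLOW(B) = ["$", "b", "c", "d"]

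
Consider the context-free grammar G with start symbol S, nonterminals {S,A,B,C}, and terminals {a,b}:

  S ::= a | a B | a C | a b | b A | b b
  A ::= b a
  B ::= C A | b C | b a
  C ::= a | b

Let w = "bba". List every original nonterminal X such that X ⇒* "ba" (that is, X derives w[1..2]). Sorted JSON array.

Convert to CNF:
  S -> T0 A | T0 T0 | T1 B | T1 C | T1 T0 | a
  A -> T0 T1
  B -> C A | T0 C | T0 T1
  C -> a | b
  T0 -> b
  T1 -> a

Fill CYK table bottom-up — only the sub-triangle for w[1..2]:
  [1..1]={C,T0}  "b"  orig:{C}
  [2..2]={C,S,T1}  "a"  orig:{C,S}
  [1..2]={A,B}  "ba"

Original NTs in T[1,2] deriving "ba": ["A", "B"]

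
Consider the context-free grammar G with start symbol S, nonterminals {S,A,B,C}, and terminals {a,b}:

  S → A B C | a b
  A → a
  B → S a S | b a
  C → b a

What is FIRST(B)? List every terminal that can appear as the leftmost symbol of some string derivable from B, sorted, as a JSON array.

Compute FIRST by fixpoint:
round 1:
  A via A→a: +{a}
  B via B→b a: +{b}
  C via C→b a: +{b}
  S via S→A B C: +{a}
  S: {a}  A: {a}  B: {b}  C: {b}
round 2:
  B via B→S a S: +{a}
  S: {a}  A: {a}  B: {a,b}  C: {b}
round 3: — fixpoint
  S: {a}  A: {a}  B: {a,b}  C: {b}

FIRST(B) = ["a", "b"]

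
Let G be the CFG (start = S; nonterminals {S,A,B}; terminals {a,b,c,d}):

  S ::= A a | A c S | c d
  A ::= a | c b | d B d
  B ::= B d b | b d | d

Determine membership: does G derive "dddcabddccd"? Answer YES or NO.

Convert to CNF:
  S -> A T3 | A X6 | T0 T2
  A -> T0 T1 | T2 X4 | a
  B -> B X5 | T1 T2 | d
  T0 -> c
  T1 -> b
  T2 -> d
  T3 -> a
  X4 -> B T2
  X5 -> T2 T1
  X6 -> T0 S

CYK table (by increasing span):
  [0..0]={B,T2}  "d"  orig:{B}
  [1..1]={B,T2}  "d"  orig:{B}
  [2..2]={B,T2}  "d"  orig:{B}
  [3..3]={T0}  "c"  orig:{}
  [4..4]={A,T3}  "a"  orig:{A}
  [5..5]={T1}  "b"  orig:{}
  [6..6]={B,T2}  "d"  orig:{B}
  [7..7]={B,T2}  "d"  orig:{B}
  [8..8]={T0}  "c"  orig:{}
  [9..9]={T0}  "c"  orig:{}
  [10..10]={B,T2}  "d"  orig:{B}
  [0..1]={X4}  "dd"  orig:{}
  [1..2]={X4}  "dd"  orig:{}
  [2..3]=∅  "dc"
  [3..4]=∅  "ca"
  [4..5]=∅  "ab"
  [5..6]={B}  "bd"
  [6..7]={X4}  "dd"  orig:{}
  [7..8]=∅  "dc"
  [8..9]=∅  "cc"
  [9..10]={S}  "cd"
  [0..2]={A}  "ddd"
  [1..3]=∅  "ddc"
  [2..4]=∅  "dca"
  [3..5]=∅  "cab"
  [4..6]=∅  "abd"
  [5..7]={X4}  "bdd"  orig:{}
  [6..8]=∅  "ddc"
  [7..9]=∅  "dcc"
  [8..10]={X6}  "ccd"  orig:{}
  [0..3]=∅  "dddc"
  [1..4]=∅  "ddca"
  [2..5]=∅  "dcab"
  [3..6]=∅  "cabd"
  [4..7]=∅  "abdd"
  [5..8]=∅  "bddc"
  [6..9]=∅  "ddcc"
  [7..10]=∅  "dccd"
  [0..4]=∅  "dddca"
  [1..5]=∅  "ddcab"
  [2..6]=∅  "dcabd"
  [3..7]=∅  "cabdd"
  [4..8]=∅  "abddc"
  [5..9]=∅  "bddcc"
  [6..10]=∅  "ddccd"
  [0..5]=∅  "dddcab"
  [1..6]=∅  "ddcabd"
  [2..7]=∅  "dcabdd"
  [3..8]=∅  "cabddc"
  [4..9]=∅  "abddcc"
  [5..10]=∅  "bddccd"
  [0..6]=∅  "dddcabd"
  [1..7]=∅  "ddcabdd"
  [2..8]=∅  "dcabddc"
  [3..9]=∅  "cabddcc"
  [4..10]=∅  "abddccd"
  [0..7]=∅  "dddcabdd"
  [1..8]=∅  "ddcabddc"
  [2..9]=∅  "dcabddcc"
  [3..10]=∅  "cabddccd"
  [0..8]=∅  "dddcabddc"
  [1..9]=∅  "ddcabddcc"
  [2..10]=∅  "dcabddccd"
  [0..9]=∅  "dddcabddcc"
  [1..10]=∅  "ddcabddccd"
  [0..10]=∅  "dddcabddccd"

S ∉ T[0,10] ⇒ NO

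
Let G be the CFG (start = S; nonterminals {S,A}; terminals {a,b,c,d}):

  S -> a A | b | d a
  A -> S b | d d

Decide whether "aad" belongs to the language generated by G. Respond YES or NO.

CNF form of G:
  S -> T1 T2 | T2 A | b
  A -> S T0 | T1 T1
  T0 -> b
  T1 -> d
  T2 -> a

CYK table (by increasing span):
  cell(0,0) a: {T2}  orig:{}
  cell(1,1) a: {T2}  orig:{}
  cell(2,2) d: {T1}  orig:{}
  cell(0,1) aa: ∅
  cell(1,2) ad: ∅
  cell(0,2) aad: ∅

S ∉ T[0,2] ⇒ NO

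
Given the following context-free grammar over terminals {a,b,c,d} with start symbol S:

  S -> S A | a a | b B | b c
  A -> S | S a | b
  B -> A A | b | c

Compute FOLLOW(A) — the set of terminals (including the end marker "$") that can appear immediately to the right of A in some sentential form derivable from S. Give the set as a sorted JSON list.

FIRST sets, iterate to fixpoint:
[1]
  A via A→b: +{b}
  B via B→A A: +{b}
  B via B→c: +{c}
  S via S→a a: +{a}
  S via S→b B: +{b}
  S: {a,b}  A: {b}  B: {b,c}
[2]
  A via A→S: +{a}
  B via B→A A: +{a}
  S: {a,b}  A: {a,b}  B: {a,b,c}
[3] (stable)
  S: {a,b}  A: {a,b}  B: {a,b,c}

FOLLOW sets:
seed FOLLOW(S) with $
iter 1:
  A→S a: FOLLOW(S) ⊇ FIRST(a) = {a}; new: +{a}
  B→A A: FOLLOW(A) ⊇ FIRST(A) = {a,b}; new: +{a,b}
  S→S A: FOLLOW(S) ⊇ FIRST(A) = {a,b}; new: +{b}
  S→S A: FOLLOW(A) ⊇ FOLLOW(S) ⊇ {$,a,b}; new: +{$}
  S→b B: FOLLOW(B) ⊇ FOLLOW(S) ⊇ {$,a,b}; new: +{$,a,b}
  S: {$,a,b}  A: {$,a,b}  B: {$,a,b}
iter 2: — fixpoint
  S: {$,a,b}  A: {$,a,b}  B: {$,a,b}

FOLLOW(A) = ["$", "a", "b"]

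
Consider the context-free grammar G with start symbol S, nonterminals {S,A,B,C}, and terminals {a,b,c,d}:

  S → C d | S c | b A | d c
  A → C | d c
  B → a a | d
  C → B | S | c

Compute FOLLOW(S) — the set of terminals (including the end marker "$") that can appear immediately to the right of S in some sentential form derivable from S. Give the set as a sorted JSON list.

FIRST iteration:
round 1:
  A via A→d c: +{d}
  B via B→a a: +{a}
  B via B→d: +{d}
  C via C→B: +{a,d}
  C via C→c: +{c}
  S via S→C d: +{a,c,d}
  S via S→b A: +{b}
  FIRST(S)={a,b,c,d}  FIRST(A)={d}  FIRST(B)={a,d}  FIRST(C)={a,c,d}
round 2:
  A via A→C: +{a,c}
  C via C→S: +{b}
  FIRST(S)={a,b,c,d}  FIRST(A)={a,c,d}  FIRST(B)={a,d}  FIRST(C)={a,b,c,d}
round 3:
  A via A→C: +{b}
  FIRST(S)={a,b,c,d}  FIRST(A)={a,b,c,d}  FIRST(B)={a,d}  FIRST(C)={a,b,c,d}
round 4: (no change)
  FIRST(S)={a,b,c,d}  FIRST(A)={a,b,c,d}  FIRST(B)={a,d}  FIRST(C)={a,b,c,d}

FOLLOW iteration:
FOLLOW(S) := {$}
pass 1:
  S→C d: FOLLOW(C) ⊇ FIRST(d) = {d}; new: +{d}
  S→S c: FOLLOW(S) ⊇ FIRST(c) = {c}; new: +{c}
  S→b A: FOLLOW(A) ⊇ FOLLOW(S) ⊇ {$,c}; new: +{$,c}
  FOLLOW(S)={$,c}  FOLLOW(A)={$,c}  FOLLOW(B)={}  FOLLOW(C)={d}
pass 2:
  A→C: FOLLOW(C) ⊇ FOLLOW(A) ⊇ {$,c}; new: +{$,c}
  C→B: FOLLOW(B) ⊇ FOLLOW(C) ⊇ {$,c,d}; new: +{$,c,d}
  C→S: FOLLOW(S) ⊇ FOLLOW(C) ⊇ {$,c,d}; new: +{d}
  S→b A: FOLLOW(A) ⊇ FOLLOW(S) ⊇ {$,c,d}; new: +{d}
  FOLLOW(S)={$,c,d}  FOLLOW(A)={$,c,d}  FOLLOW(B)={$,c,d}  FOLLOW(C)={$,c,d}
pass 3: — fixpoint
  FOLLOW(S)={$,c,d}  FOLLOW(A)={$,c,d}  FOLLOW(B)={$,c,d}  FOLLOW(C)={$,c,d}

FOLLOW(S) = ["$", "c", "d"]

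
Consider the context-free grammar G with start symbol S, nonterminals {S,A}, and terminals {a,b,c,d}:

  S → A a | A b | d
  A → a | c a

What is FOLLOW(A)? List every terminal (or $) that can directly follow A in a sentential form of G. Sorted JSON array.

Compute FIRST by fixpoint:
iter 1:
  A via A→a: +{a}
  A via A→c a: +{c}
  S via S→A a: +{a,c}
  S via S→d: +{d}
  S: {a,c,d}  A: {a,c}
iter 2: — fixpoint
  S: {a,c,d}  A: {a,c}

Compute FOLLOW by fixpoint:
FOLLOW(S) := {$}
round 1:
  S→A a: FOLLOW(A) ⊇ FIRST(a) = {a}; new: +{a}
  S→A b: FOLLOW(A) ⊇ FIRST(b) = {b}; new: +{b}
  FOLLOW[S]={$}  FOLLOW[A]={a,b}
round 2: (no change)
  FOLLOW[S]={$}  FOLLOW[A]={a,b}

FOLLOW(A) = ["a", "b"]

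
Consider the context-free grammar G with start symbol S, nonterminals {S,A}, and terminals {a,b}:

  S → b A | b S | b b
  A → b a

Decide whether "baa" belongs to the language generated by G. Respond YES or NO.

Convert to CNF:
  S -> T0 A | T0 S | T0 T0
  A -> T0 T1
  T0 -> b
  T1 -> a

CYK fill:
  cell(0,0) b: {T0}  orig:{}
  cell(1,1) a: {T1}  orig:{}
  cell(2,2) a: {T1}  orig:{}
  cell(0,1) ba: {A}
  cell(1,2) aa: ∅
  cell(0,2) baa: ∅

S ∉ T[0,2] ⇒ NO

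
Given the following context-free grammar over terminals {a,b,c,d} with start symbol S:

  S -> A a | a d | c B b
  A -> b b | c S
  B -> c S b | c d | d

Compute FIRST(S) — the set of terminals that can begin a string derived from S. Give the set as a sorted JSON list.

Compute FIRST by fixpoint:
round 1:
  A via A→b b: +{b}
  A via A→c S: +{c}
  B via B→c S b: +{c}
  B via B→d: +{d}
  S via S→A a: +{b,c}
  S via S→a d: +{a}
  FIRST(S)={a,b,c}  FIRST(A)={b,c}  FIRST(B)={c,d}
round 2: (stable)
  FIRST(S)={a,b,c}  FIRST(A)={b,c}  FIRST(B)={c,d}

FIRST(S) = ["a", "b", "c"]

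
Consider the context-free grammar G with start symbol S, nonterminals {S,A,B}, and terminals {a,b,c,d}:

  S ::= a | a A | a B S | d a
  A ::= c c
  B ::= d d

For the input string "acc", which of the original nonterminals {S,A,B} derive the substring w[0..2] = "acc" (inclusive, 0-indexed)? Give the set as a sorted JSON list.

CNF form of G:
  S -> T1 T2 | T2 A | T2 X3 | a
  A -> T0 T0
  B -> T1 T1
  T0 -> c
  T1 -> d
  T2 -> a
  X3 -> B S

CYK fill (cells [i..j] with 0 ≤ i ≤ j ≤ 2 only):
  T[0,0] 'a' = {S,T2}  orig:{S}
  T[1,1] 'c' = {T0}  orig:{}
  T[2,2] 'c' = {T0}  orig:{}
  T[0,1] 'ac' = ∅
  T[1,2] 'cc' = {A}
  T[0,2] 'acc' = {S}

Original NTs in T[0,2] deriving "acc": ["S"]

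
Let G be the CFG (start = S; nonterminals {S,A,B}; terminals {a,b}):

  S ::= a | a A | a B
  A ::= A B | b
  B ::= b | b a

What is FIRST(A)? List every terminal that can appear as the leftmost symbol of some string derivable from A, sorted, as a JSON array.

FIRST sets, iterate to fixpoint:
round 1:
  A via A→b: +{b}
  B via B→b: +{b}
  S via S→a: +{a}
  FIRST(S)={a}  FIRST(A)={b}  FIRST(B)={b}
round 2: (stable)
  FIRST(S)={a}  FIRST(A)={b}  FIRST(B)={b}

FIRST(A) = ["b"]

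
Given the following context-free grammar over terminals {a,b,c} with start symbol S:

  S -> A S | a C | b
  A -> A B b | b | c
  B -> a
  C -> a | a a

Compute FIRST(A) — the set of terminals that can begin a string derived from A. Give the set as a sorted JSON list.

FIRST iteration:
round 1:
  A via A→b: +{b}
  A via A→c: +{c}
  B via B→a: +{a}
  C via C→a: +{a}
  S via S→A S: +{b,c}
  S via S→a C: +{a}
  FIRST(S)={a,b,c}  FIRST(A)={b,c}  FIRST(B)={a}  FIRST(C)={a}
round 2: — fixpoint
  FIRST(S)={a,b,c}  FIRST(A)={b,c}  FIRST(B)={a}  FIRST(C)={a}

FIRST(A) = ["b", "c"]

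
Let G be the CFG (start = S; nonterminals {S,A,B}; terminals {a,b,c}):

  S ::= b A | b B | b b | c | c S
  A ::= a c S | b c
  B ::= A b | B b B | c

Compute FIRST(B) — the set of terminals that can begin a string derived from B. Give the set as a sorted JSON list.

FIRST sets, iterate to fixpoint:
[1]
  A via A→a c S: +{a}
  A via A→b c: +{b}
  B via B→A b: +{a,b}
  B via B→c: +{c}
  S via S→b A: +{b}
  S via S→c: +{c}
  FIRST(S)={b,c}  FIRST(A)={a,b}  FIRST(B)={a,b,c}
[2] — fixpoint
  FIRST(S)={b,c}  FIRST(A)={a,b}  FIRST(B)={a,b,c}

FIRST(B) = ["a", "b", "c"]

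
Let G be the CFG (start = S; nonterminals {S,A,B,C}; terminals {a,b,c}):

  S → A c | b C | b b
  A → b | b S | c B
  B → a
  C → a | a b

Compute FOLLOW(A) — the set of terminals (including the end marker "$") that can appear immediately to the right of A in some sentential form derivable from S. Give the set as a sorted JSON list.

FIRST iteration:
round 1:
  A via A→b: +{b}
  A via A→c B: +{c}
  B via B→a: +{a}
  C via C→a: +{a}
  S via S→A c: +{b,c}
  FIRST(S)={b,c}  FIRST(A)={b,c}  FIRST(B)={a}  FIRST(C)={a}
round 2: — fixpoint
  FIRST(S)={b,c}  FIRST(A)={b,c}  FIRST(B)={a}  FIRST(C)={a}

Compute FOLLOW by fixpoint:
FOLLOW(S) := {$}
pass 1:
  S→A c: FOLLOW(A) ⊇ FIRST(c) = {c}; new: +{c}
  S→b C: FOLLOW(C) ⊇ FOLLOW(S) ⊇ {$}; new: +{$}
  FOLLOW[S]={$}  FOLLOW[A]={c}  FOLLOW[B]={}  FOLLOW[C]={$}
pass 2:
  A→b S: FOLLOW(S) ⊇ FOLLOW(A) ⊇ {c}; new: +{c}
  A→c B: FOLLOW(B) ⊇ FOLLOW(A) ⊇ {c}; new: +{c}
  S→b C: FOLLOW(C) ⊇ FOLLOW(S) ⊇ {$,c}; new: +{c}
  FOLLOW[S]={$,c}  FOLLOW[A]={c}  FOLLOW[B]={c}  FOLLOW[C]={$,c}
pass 3: (no change)
  FOLLOW[S]={$,c}  FOLLOW[A]={c}  FOLLOW[B]={c}  FOLLOW[C]={$,c}

FOLLOW(A) = ["c"]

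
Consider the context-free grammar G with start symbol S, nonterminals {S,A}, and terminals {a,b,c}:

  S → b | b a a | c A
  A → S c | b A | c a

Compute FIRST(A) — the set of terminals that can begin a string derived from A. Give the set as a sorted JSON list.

FIRST sets, iterate to fixpoint:
iter 1:
  A via A→b A: +{b}
  A via A→c a: +{c}
  S via S→b: +{b}
  S via S→c A: +{c}
  S: {b,c}  A: {b,c}
iter 2: done
  S: {b,c}  A: {b,c}

FIRST(A) = ["b", "c"]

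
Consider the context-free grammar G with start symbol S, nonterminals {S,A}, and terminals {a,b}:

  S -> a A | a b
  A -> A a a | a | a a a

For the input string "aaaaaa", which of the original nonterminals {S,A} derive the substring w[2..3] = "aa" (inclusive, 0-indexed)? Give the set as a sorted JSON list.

Convert to CNF:
  S -> T0 A | T0 T1
  A -> A X2 | T0 X3 | a
  T0 -> a
  T1 -> b
  X2 -> T0 T0
  X3 -> T0 T0

CYK fill — only the sub-triangle for w[2..3]:
  [2..2]={A,T0}  "a"  orig:{A}
  [3..3]={A,T0}  "a"  orig:{A}
  [2..3]={S,X2,X3}  "aa"  orig:{S}

Original NTs in T[2,3] deriving "aa": ["S"]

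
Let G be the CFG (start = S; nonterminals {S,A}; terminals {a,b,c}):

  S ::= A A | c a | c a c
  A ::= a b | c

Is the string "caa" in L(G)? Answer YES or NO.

CNF form of G:
  S -> A A | T2 T0 | T2 X3
  A -> T0 T1 | c
  T0 -> a
  T1 -> b
  T2 -> c
  X3 -> T0 T2

Fill CYK table bottom-up:
  cell(0,0) c: {A,T2}  orig:{A}
  cell(1,1) a: {T0}  orig:{}
  cell(2,2) a: {T0}  orig:{}
  cell(0,1) ca: {S}
  cell(1,2) aa: ∅
  cell(0,2) caa: ∅

S ∉ T[0,2] ⇒ NO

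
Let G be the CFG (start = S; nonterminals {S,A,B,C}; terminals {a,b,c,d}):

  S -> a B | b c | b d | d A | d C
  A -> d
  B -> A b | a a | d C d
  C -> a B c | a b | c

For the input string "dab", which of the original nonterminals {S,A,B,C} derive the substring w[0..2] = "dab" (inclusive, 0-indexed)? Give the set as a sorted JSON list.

CNF form of G:
  S -> T0 T2 | T0 T3 | T1 B | T2 A | T2 C
  A -> d
  B -> A T0 | T1 T1 | T2 X4
  C -> T1 T0 | T1 X5 | c
  T0 -> b
  T1 -> a
  T2 -> d
  T3 -> c
  X4 -> C T2
  X5 -> B T3

CYK table (by increasing span) — only the sub-triangle for w[0..2]:
  cell(0,0) d: {A,T2}  orig:{A}
  cell(1,1) a: {T1}  orig:{}
  cell(2,2) b: {T0}  orig:{}
  cell(0,1) da: ∅
  cell(1,2) ab: {C}
  cell(0,2) dab: {S}

Original NTs in T[0,2] deriving "dab": ["S"]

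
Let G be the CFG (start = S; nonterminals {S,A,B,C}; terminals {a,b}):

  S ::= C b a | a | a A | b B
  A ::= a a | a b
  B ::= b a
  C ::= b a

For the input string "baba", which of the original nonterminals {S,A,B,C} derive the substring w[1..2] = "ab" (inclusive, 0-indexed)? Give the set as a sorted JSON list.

Convert to CNF:
  S -> C X2 | T0 A | T1 B | a
  A -> T0 T0 | T0 T1
  B -> T1 T0
  C -> T1 T0
  T0 -> a
  T1 -> b
  X2 -> T1 T0

Fill CYK table bottom-up — only the sub-triangle for w[1..2]:
  T[1,1] 'a' = {S,T0}  orig:{S}
  T[2,2] 'b' = {T1}  orig:{}
  T[1,2] 'ab' = {A}

Original NTs in T[1,2] deriving "ab": ["A"]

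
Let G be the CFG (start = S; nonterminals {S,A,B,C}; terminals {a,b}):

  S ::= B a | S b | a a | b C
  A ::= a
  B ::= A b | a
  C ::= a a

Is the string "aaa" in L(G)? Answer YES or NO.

CNF form of G:
  S -> B T1 | S T0 | T0 C | T1 T1
  A -> a
  B -> A T0 | a
  C -> T1 T1
  T0 -> b
  T1 -> a

CYK fill:
  T[0,0] 'a' = {A,B,T1}  orig:{A,B}
  T[1,1] 'a' = {A,B,T1}  orig:{A,B}
  T[2,2] 'a' = {A,B,T1}  orig:{A,B}
  T[0,1] 'aa' = {C,S}
  T[1,2] 'aa' = {C,S}
  T[0,2] 'aaa' = ∅

S ∉ T[0,2] ⇒ NO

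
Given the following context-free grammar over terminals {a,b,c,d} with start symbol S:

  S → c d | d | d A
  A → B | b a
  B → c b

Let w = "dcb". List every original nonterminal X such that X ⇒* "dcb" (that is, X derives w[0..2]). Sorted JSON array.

CNF form of G:
  S -> T2 T3 | T3 A | d
  A -> T0 T1 | T2 T0
  B -> T2 T0
  T0 -> b
  T1 -> a
  T2 -> c
  T3 -> d

CYK fill, restricted to cells inside w[0..2]:
  T[0,0] 'd' = {S,T3}  orig:{S}
  T[1,1] 'c' = {T2}  orig:{}
  T[2,2] 'b' = {T0}  orig:{}
  T[0,1] 'dc' = ∅
  T[1,2] 'cb' = {A,B}
  T[0,2] 'dcb' = {S}

Original NTs in T[0,2] deriving "dcb": ["S"]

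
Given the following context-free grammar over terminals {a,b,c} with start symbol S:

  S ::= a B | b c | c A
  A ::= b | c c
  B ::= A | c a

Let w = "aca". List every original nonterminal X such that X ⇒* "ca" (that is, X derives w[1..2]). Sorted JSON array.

Convert to CNF:
  S -> T0 A | T1 B | T2 T0
  A -> T0 T0 | b
  B -> T0 T0 | T0 T1 | b
  T0 -> c
  T1 -> a
  T2 -> b

CYK table (by increasing span) — only the sub-triangle for w[1..2]:
  cell(1,1) c: {T0}  orig:{}
  cell(2,2) a: {T1}  orig:{}
  cell(1,2) ca: {B}

Original NTs in T[1,2] deriving "ca": ["B"]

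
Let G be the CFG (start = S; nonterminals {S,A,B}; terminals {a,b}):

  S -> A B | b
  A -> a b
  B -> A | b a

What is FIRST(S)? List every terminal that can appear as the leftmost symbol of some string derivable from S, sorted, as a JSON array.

Compute FIRST by fixpoint:
[1]
  A via A→a b: +{a}
  B via B→A: +{a}
  B via B→b a: +{b}
  S via S→A B: +{a}
  S via S→b: +{b}
  FIRST(S)={a,b}  FIRST(A)={a}  FIRST(B)={a,b}
[2] done
  FIRST(S)={a,b}  FIRST(A)={a}  FIRST(B)={a,b}

FIRST(S) = ["a", "b"]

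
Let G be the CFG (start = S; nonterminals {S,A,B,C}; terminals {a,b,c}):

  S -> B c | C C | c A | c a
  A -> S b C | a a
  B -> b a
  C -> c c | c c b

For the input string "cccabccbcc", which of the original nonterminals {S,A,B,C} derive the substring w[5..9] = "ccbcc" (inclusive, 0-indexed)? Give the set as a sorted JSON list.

Convert to CNF:
  S -> B T2 | C C | T2 A | T2 T1
  A -> S X3 | T1 T1
  B -> T0 T1
  C -> T2 T2 | T2 X4
  T0 -> b
  T1 -> a
  T2 -> c
  X3 -> T0 C
  X4 -> T2 T0

Fill CYK table bottom-up, restricted to cells inside w[5..9]:
  cell(5,5) c: {T2}  orig:{}
  cell(6,6) c: {T2}  orig:{}
  cell(7,7) b: {T0}  orig:{}
  cell(8,8) c: {T2}  orig:{}
  cell(9,9) c: {T2}  orig:{}
  cell(5,6) cc: {C}
  cell(6,7) cb: {X4}  orig:{}
  cell(7,8) bc: ∅
  cell(8,9) cc: {C}
  cell(5,7) ccb: {C}
  cell(6,8) cbc: ∅
  cell(7,9) bcc: {X3}  orig:{}
  cell(5,8) ccbc: ∅
  cell(6,9) cbcc: ∅
  cell(5,9) ccbcc: {S}

Original NTs in T[5,9] deriving "ccbcc": ["S"]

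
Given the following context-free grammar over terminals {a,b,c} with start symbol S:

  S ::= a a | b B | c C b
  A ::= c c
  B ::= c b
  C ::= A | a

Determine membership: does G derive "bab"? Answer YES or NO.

Convert to CNF:
  S -> T0 X3 | T1 B | T2 T2
  A -> T0 T0
  B -> T0 T1
  C -> T0 T0 | a
  T0 -> c
  T1 -> b
  T2 -> a
  X3 -> C T1

CYK fill:
  cell(0,0) b: {T1}  orig:{}
  cell(1,1) a: {C,T2}  orig:{C}
  cell(2,2) b: {T1}  orig:{}
  cell(0,1) ba: ∅
  cell(1,2) ab: {X3}  orig:{}
  cell(0,2) bab: ∅

S ∉ T[0,2] ⇒ NO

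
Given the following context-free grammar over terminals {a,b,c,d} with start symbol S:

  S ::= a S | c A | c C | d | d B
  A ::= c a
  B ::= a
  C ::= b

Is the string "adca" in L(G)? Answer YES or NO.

CNF form of G:
  S -> T0 A | T0 C | T1 S | T2 B | d
  A -> T0 T1
  B -> a
  C -> b
  T0 -> c
  T1 -> a
  T2 -> d

Fill CYK table bottom-up:
  [0..0]={B,T1}  "a"  orig:{B}
  [1..1]={S,T2}  "d"  orig:{S}
  [2..2]={T0}  "c"  orig:{}
  [3..3]={B,T1}  "a"  orig:{B}
  [0..1]={S}  "ad"
  [1..2]=∅  "dc"
  [2..3]={A}  "ca"
  [0..2]=∅  "adc"
  [1..3]=∅  "dca"
  [0..3]=∅  "adca"

S ∉ T[0,3] ⇒ NO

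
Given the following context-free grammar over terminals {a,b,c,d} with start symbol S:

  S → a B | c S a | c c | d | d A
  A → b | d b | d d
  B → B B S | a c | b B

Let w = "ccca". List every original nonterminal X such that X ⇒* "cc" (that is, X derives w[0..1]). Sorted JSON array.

Convert to CNF:
  S -> T0 A | T2 B | T3 T3 | T3 X5 | d
  A -> T0 T0 | T0 T1 | b
  B -> B X4 | T1 B | T2 T3
  T0 -> d
  T1 -> b
  T2 -> a
  T3 -> c
  X4 -> B S
  X5 -> S T2

Fill CYK table bottom-up, restricted to cells inside w[0..1]:
  T[0,0] 'c' = {T3}  orig:{}
  T[1,1] 'c' = {T3}  orig:{}
  T[0,1] 'cc' = {S}

Original NTs in T[0,1] deriving "cc": ["S"]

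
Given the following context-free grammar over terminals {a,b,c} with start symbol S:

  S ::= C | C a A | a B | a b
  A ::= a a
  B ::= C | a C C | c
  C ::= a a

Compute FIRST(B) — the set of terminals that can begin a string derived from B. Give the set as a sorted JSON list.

Compute FIRST by fixpoint:
pass 1:
  A via A→a a: +{a}
  B via B→a C C: +{a}
  B via B→c: +{c}
  C via C→a a: +{a}
  S via S→C: +{a}
  FIRST[S]={a}  FIRST[A]={a}  FIRST[B]={a,c}  FIRST[C]={a}
pass 2: (no change)
  FIRST[S]={a}  FIRST[A]={a}  FIRST[B]={a,c}  FIRST[C]={a}

FIRST(B) = ["a", "c"]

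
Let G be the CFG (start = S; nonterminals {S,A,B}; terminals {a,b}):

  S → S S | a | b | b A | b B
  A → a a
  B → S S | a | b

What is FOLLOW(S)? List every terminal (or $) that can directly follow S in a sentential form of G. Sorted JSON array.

FIRST iteration:
round 1:
  A via A→a a: +{a}
  B via B→a: +{a}
  B via B→b: +{b}
  S via S→a: +{a}
  S via S→b: +{b}
  S: {a,b}  A: {a}  B: {a,b}
round 2: (no change)
  S: {a,b}  A: {a}  B: {a,b}

FOLLOW sets:
FOLLOW(S) := {$}
[1]
  B→S S: FOLLOW(S) ⊇ FIRST(S) = {a,b}; new: +{a,b}
  S→b A: FOLLOW(A) ⊇ FOLLOW(S) ⊇ {$,a,b}; new: +{$,a,b}
  S→b B: FOLLOW(B) ⊇ FOLLOW(S) ⊇ {$,a,b}; new: +{$,a,b}
  S: {$,a,b}  A: {$,a,b}  B: {$,a,b}
[2] done
  S: {$,a,b}  A: {$,a,b}  B: {$,a,b}

FOLLOW(S) = ["$", "a", "b"]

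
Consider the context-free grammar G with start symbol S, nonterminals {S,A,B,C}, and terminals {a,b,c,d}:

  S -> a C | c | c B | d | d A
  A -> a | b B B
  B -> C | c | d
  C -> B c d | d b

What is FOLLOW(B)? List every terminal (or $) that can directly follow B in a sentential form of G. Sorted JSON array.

FIRST iteration:
iter 1:
  A via A→a: +{a}
  A via A→b B B: +{b}
  B via B→c: +{c}
  B via B→d: +{d}
  C via C→B c d: +{c,d}
  S via S→a C: +{a}
  S via S→c: +{c}
  S via S→d: +{d}
  S: {a,c,d}  A: {a,b}  B: {c,d}  C: {c,d}
iter 2: done
  S: {a,c,d}  A: {a,b}  B: {c,d}  C: {c,d}

FOLLOW sets:
seed FOLLOW(S) with $
round 1:
  A→b B B: FOLLOW(B) ⊇ FIRST(B) = {c,d}; new: +{c,d}
  B→C: FOLLOW(C) ⊇ FOLLOW(B) ⊇ {c,d}; new: +{c,d}
  S→a C: FOLLOW(C) ⊇ FOLLOW(S) ⊇ {$}; new: +{$}
  S→c B: FOLLOW(B) ⊇ FOLLOW(S) ⊇ {$}; new: +{$}
  S→d A: FOLLOW(A) ⊇ FOLLOW(S) ⊇ {$}; new: +{$}
  FOLLOW[S]={$}  FOLLOW[A]={$}  FOLLOW[B]={$,c,d}  FOLLOW[C]={$,c,d}
round 2: done
  FOLLOW[S]={$}  FOLLOW[A]={$}  FOLLOW[B]={$,c,d}  FOLLOW[C]={$,c,d}

FOLLOW(B) = ["$", "c", "d"]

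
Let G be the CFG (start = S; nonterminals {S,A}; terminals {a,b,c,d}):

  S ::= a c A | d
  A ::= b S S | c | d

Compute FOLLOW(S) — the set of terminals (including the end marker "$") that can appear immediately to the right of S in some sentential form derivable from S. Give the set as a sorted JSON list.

FIRST iteration:
[1]
  A via A→b S S: +{b}
  A via A→c: +{c}
  A via A→d: +{d}
  S via S→a c A: +{a}
  S via S→d: +{d}
  FIRST(S)={a,d}  FIRST(A)={b,c,d}
[2] — fixpoint
  FIRST(S)={a,d}  FIRST(A)={b,c,d}

FOLLOW iteration:
FOLLOW(S) := {$}
round 1:
  A→b S S: FOLLOW(S) ⊇ FIRST(S) = {a,d}; new: +{a,d}
  S→a c A: FOLLOW(A) ⊇ FOLLOW(S) ⊇ {$,a,d}; new: +{$,a,d}
  FOLLOW[S]={$,a,d}  FOLLOW[A]={$,a,d}
round 2: (no change)
  FOLLOW[S]={$,a,d}  FOLLOW[A]={$,a,d}

FOLLOW(S) = ["$", "a", "d"]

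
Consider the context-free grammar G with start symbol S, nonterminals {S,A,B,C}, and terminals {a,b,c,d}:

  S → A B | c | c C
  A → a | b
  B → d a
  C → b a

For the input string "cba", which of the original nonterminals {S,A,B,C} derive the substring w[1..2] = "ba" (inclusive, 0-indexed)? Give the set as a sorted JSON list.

Convert to CNF:
  S -> A B | T3 C | c
  A -> a | b
  B -> T0 T1
  C -> T2 T1
  T0 -> d
  T1 -> a
  T2 -> b
  T3 -> c

Fill CYK table bottom-up, restricted to cells inside w[1..2]:
  [1..1]={A,T2}  "b"  orig:{A}
  [2..2]={A,T1}  "a"  orig:{A}
  [1..2]={C}  "ba"

Original NTs in T[1,2] deriving "ba": ["C"]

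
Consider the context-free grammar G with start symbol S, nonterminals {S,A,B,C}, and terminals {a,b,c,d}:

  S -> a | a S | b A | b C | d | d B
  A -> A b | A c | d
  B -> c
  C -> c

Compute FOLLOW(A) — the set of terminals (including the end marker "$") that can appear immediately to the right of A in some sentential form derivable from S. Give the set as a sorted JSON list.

Compute FIRST by fixpoint:
[1]
  A via A→d: +{d}
  B via B→c: +{c}
  C via C→c: +{c}
  S via S→a: +{a}
  S via S→b A: +{b}
  S via S→d: +{d}
  FIRST[S]={a,b,d}  FIRST[A]={d}  FIRST[B]={c}  FIRST[C]={c}
[2] — fixpoint
  FIRST[S]={a,b,d}  FIRST[A]={d}  FIRST[B]={c}  FIRST[C]={c}

FOLLOW sets:
initialize: $ ∈ FOLLOW(S)
[1]
  A→A b: FOLLOW(A) ⊇ FIRST(b) = {b}; new: +{b}
  A→A c: FOLLOW(A) ⊇ FIRST(c) = {c}; new: +{c}
  S→b A: FOLLOW(A) ⊇ FOLLOW(S) ⊇ {$}; new: +{$}
  S→b C: FOLLOW(C) ⊇ FOLLOW(S) ⊇ {$}; new: +{$}
  S→d B: FOLLOW(B) ⊇ FOLLOW(S) ⊇ {$}; new: +{$}
  FOLLOW[S]={$}  FOLLOW[A]={$,b,c}  FOLLOW[B]={$}  FOLLOW[C]={$}
[2] (no change)
  FOLLOW[S]={$}  FOLLOW[A]={$,b,c}  FOLLOW[B]={$}  FOLLOW[C]={$}

FOLLOW(A) = ["$", "b", "c"]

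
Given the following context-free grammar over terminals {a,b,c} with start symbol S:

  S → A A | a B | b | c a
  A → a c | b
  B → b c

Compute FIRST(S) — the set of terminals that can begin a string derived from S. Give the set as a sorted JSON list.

FIRST iteration:
round 1:
  A via A→a c: +{a}
  A via A→b: +{b}
  B via B→b c: +{b}
  S via S→A A: +{a,b}
  S via S→c a: +{c}
  S: {a,b,c}  A: {a,b}  B: {b}
round 2: (stable)
  S: {a,b,c}  A: {a,b}  B: {b}

FIRST(S) = ["a", "b", "c"]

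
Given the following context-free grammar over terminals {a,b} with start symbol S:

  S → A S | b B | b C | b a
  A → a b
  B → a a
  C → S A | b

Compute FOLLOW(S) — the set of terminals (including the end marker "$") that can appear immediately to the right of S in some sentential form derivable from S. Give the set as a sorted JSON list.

Compute FIRST by fixpoint:
pass 1:
  A via A→a b: +{a}
  B via B→a a: +{a}
  C via C→b: +{b}
  S via S→A S: +{a}
  S via S→b B: +{b}
  FIRST[S]={a,b}  FIRST[A]={a}  FIRST[B]={a}  FIRST[C]={b}
pass 2:
  C via C→S A: +{a}
  FIRST[S]={a,b}  FIRST[A]={a}  FIRST[B]={a}  FIRST[C]={a,b}
pass 3: (no change)
  FIRST[S]={a,b}  FIRST[A]={a}  FIRST[B]={a}  FIRST[C]={a,b}

Compute FOLLOW by fixpoint:
seed FOLLOW(S) with $
iter 1:
  C→S A: FOLLOW(S) ⊇ FIRST(A) = {a}; new: +{a}
  S→A S: FOLLOW(A) ⊇ FIRST(S) = {a,b}; new: +{a,b}
  S→b B: FOLLOW(B) ⊇ FOLLOW(S) ⊇ {$,a}; new: +{$,a}
  S→b C: FOLLOW(C) ⊇ FOLLOW(S) ⊇ {$,a}; new: +{$,a}
  S: {$,a}  A: {a,b}  B: {$,a}  C: {$,a}
iter 2:
  C→S A: FOLLOW(A) ⊇ FOLLOW(C) ⊇ {$,a}; new: +{$}
  S: {$,a}  A: {$,a,b}  B: {$,a}  C: {$,a}
iter 3: done
  S: {$,a}  A: {$,a,b}  B: {$,a}  C: {$,a}

FOLLOW(S) = ["$", "a"]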